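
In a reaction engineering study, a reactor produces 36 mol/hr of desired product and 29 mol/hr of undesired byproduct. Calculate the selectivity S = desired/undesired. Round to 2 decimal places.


S = desired product rate / undesired product rate
S = 36 / 29
S = 1.24


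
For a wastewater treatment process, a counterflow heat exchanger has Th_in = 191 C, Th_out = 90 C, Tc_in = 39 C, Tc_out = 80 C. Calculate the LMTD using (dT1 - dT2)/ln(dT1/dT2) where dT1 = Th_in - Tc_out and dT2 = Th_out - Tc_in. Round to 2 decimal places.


dT1 = Th_in - Tc_out = 191 - 80 = 111
dT2 = Th_out - Tc_in = 90 - 39 = 51
LMTD = (dT1 - dT2) / ln(dT1/dT2)
LMTD = (111 - 51) / ln(111/51)
LMTD = 77.15 K


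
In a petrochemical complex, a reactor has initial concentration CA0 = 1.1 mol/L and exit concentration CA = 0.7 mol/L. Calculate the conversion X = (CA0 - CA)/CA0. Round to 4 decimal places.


X = (CA0 - CA) / CA0
X = (1.1 - 0.7) / 1.1
X = 0.4 / 1.1
X = 0.3636


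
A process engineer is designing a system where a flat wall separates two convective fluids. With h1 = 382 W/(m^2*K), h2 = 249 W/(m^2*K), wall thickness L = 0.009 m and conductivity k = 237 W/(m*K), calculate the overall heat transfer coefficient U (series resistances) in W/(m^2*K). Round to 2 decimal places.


1/U = 1/h1 + L/k + 1/h2
1/U = 1/382 + 0.009/237 + 1/249
1/U = 0.002617801 + 3.79747e-05 + 0.0040160643
1/U = 0.00667184
U = 149.88 W/(m^2*K)


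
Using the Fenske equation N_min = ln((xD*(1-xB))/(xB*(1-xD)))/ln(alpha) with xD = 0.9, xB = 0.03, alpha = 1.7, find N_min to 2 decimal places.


N_min = ln((xD*(1-xB))/(xB*(1-xD))) / ln(alpha)
Numerator inside ln: 0.873 / 0.003 = 291.0
ln(291.0) = 5.673323
ln(alpha) = ln(1.7) = 0.530628
N_min = 5.673323 / 0.530628 = 10.69


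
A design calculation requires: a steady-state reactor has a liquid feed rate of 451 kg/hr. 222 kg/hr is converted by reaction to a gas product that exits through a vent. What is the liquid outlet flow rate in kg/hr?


Steady-state mass balance on the main outlet: F_out = F_in - F_removed
F_out = 451 - 222
F_out = 229 kg/hr


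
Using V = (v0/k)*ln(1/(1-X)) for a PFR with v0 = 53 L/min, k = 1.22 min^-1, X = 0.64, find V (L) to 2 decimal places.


V = (v0/k) * ln(1/(1-X))
V = (53/1.22) * ln(1/(1-0.64))
V = 43.442623 * ln(2.777778)
V = 43.442623 * 1.021651
V = 44.38 L


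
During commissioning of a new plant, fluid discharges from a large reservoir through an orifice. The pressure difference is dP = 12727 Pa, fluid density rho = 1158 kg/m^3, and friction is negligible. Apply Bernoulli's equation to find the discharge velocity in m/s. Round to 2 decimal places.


v = sqrt(2*dP/rho)
v = sqrt(2*12727/1158)
v = sqrt(21.981002)
v = 4.69 m/s


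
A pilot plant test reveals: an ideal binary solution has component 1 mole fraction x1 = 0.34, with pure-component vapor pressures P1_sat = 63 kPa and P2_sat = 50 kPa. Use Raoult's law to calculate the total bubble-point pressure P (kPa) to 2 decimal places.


P = x1*P1_sat + x2*P2_sat
x2 = 1 - x1 = 1 - 0.34 = 0.66
P = 0.34*63 + 0.66*50
P = 21.42 + 33.0
P = 54.42 kPa


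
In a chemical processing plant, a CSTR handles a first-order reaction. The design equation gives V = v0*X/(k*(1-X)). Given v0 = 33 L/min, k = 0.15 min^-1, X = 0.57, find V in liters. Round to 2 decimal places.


V = v0 * X / (k * (1 - X))
V = 33 * 0.57 / (0.15 * (1 - 0.57))
V = 18.81 / (0.15 * 0.43)
V = 18.81 / 0.0645
V = 291.63 L


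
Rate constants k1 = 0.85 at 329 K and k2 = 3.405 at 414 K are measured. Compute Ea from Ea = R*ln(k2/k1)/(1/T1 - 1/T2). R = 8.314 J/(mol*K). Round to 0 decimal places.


Ea = R * ln(k2/k1) / (1/T1 - 1/T2)
ln(k2/k1) = ln(3.405/0.85) = 1.3877639
1/T1 - 1/T2 = 1/329 - 1/414 = 0.000624054741
Ea = 8.314 * 1.3877639 / 0.000624054741
Ea = 18489 J/mol


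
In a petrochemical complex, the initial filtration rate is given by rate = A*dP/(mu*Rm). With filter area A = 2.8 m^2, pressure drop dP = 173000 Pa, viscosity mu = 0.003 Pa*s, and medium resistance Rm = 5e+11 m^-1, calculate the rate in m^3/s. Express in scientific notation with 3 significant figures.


rate = A * dP / (mu * Rm)
rate = 2.8 * 173000 / (0.003 * 5e+11)
rate = 484400.0 / 1.500e+09
rate = 3.23e-04 m^3/s


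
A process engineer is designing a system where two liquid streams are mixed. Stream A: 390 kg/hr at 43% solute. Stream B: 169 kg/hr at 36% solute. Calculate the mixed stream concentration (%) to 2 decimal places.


Mass balance on solute: F1*x1 + F2*x2 = F3*x3
F3 = F1 + F2 = 390 + 169 = 559 kg/hr
x3 = (F1*x1 + F2*x2)/F3
x3 = (390*0.43 + 169*0.36) / 559
x3 = 40.88%


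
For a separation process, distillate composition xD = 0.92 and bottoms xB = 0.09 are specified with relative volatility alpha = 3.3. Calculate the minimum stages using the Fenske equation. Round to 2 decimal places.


N_min = ln((xD*(1-xB))/(xB*(1-xD))) / ln(alpha)
Numerator inside ln: 0.8372 / 0.0072 = 116.277778
ln(116.277778) = 4.755982
ln(alpha) = ln(3.3) = 1.193922
N_min = 4.755982 / 1.193922 = 3.98


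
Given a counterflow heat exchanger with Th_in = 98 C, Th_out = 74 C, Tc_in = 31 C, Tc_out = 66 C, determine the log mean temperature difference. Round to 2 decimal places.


dT1 = Th_in - Tc_out = 98 - 66 = 32
dT2 = Th_out - Tc_in = 74 - 31 = 43
LMTD = (dT1 - dT2) / ln(dT1/dT2)
LMTD = (32 - 43) / ln(32/43)
LMTD = 37.23 K


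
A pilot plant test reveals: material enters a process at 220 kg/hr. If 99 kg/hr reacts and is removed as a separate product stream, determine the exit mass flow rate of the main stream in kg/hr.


Steady-state mass balance on the main outlet: F_out = F_in - F_removed
F_out = 220 - 99
F_out = 121 kg/hr


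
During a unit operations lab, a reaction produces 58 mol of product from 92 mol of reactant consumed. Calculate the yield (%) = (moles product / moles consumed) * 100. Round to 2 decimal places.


Yield = (moles product / moles consumed) * 100%
Yield = (58 / 92) * 100
Yield = 0.6304 * 100
Yield = 63.04%


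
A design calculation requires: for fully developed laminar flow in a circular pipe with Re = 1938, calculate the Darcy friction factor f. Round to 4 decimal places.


f = 64 / Re
f = 64 / 1938
f = 0.0330


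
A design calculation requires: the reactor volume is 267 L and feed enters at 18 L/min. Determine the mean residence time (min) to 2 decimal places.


tau = V / v0
tau = 267 / 18
tau = 14.83 min


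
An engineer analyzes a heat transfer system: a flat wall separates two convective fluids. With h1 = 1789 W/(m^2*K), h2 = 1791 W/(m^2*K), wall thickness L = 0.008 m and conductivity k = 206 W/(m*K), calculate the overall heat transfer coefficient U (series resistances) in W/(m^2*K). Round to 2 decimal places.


1/U = 1/h1 + L/k + 1/h2
1/U = 1/1789 + 0.008/206 + 1/1791
1/U = 0.0005589715 + 3.8835e-05 + 0.0005583473
1/U = 0.0011561538
U = 864.94 W/(m^2*K)


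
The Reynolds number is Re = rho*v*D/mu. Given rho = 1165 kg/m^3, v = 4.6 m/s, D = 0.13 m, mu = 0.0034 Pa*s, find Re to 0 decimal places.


Re = rho * v * D / mu
Re = 1165 * 4.6 * 0.13 / 0.0034
Re = 696.67 / 0.0034
Re = 204903


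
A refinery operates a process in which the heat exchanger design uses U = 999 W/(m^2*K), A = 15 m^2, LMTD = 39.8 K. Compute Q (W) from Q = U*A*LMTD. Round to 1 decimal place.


Q = U * A * LMTD
Q = 999 * 15 * 39.8
Q = 596403.0 W


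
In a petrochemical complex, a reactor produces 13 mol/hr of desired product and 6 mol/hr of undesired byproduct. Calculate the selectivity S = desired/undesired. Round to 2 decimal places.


S = desired product rate / undesired product rate
S = 13 / 6
S = 2.17


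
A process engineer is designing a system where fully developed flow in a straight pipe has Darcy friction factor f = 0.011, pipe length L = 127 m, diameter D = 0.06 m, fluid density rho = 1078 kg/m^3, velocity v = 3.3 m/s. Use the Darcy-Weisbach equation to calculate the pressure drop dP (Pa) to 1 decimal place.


dP = f * (L/D) * (rho*v^2/2)
dP = 0.011 * (127/0.06) * (1078*3.3^2/2)
L/D = 2116.66666667
rho*v^2/2 = 1078*10.89/2 = 5869.71
dP = 0.011 * 2116.66666667 * 5869.71
dP = 136666.4 Pa


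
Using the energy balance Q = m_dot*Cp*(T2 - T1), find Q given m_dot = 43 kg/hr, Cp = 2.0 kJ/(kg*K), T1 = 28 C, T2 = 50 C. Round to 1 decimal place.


Q = m_dot * Cp * (T2 - T1)
Q = 43 * 2.0 * (50 - 28)
Q = 43 * 2.0 * 22
Q = 1892.0 kJ/hr


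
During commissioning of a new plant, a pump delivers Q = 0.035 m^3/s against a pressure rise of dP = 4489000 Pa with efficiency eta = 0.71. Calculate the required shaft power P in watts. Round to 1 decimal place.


P = Q * dP / eta
P = 0.035 * 4489000 / 0.71
P = 157115.0 / 0.71
P = 221288.7 W


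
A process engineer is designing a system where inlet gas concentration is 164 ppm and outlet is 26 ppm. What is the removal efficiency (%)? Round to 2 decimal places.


Efficiency = (G_in - G_out) / G_in * 100%
Efficiency = (164 - 26) / 164 * 100
Efficiency = 138 / 164 * 100
Efficiency = 84.15%


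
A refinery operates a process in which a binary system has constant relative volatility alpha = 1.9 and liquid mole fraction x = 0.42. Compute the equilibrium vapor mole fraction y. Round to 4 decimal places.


y = alpha*x / (1 + (alpha-1)*x)
y = 1.9*0.42 / (1 + (1.9-1)*0.42)
y = 0.798 / (1 + 0.378)
y = 0.798 / 1.378
y = 0.5791


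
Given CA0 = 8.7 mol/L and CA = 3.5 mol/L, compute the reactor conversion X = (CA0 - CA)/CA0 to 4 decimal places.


X = (CA0 - CA) / CA0
X = (8.7 - 3.5) / 8.7
X = 5.2 / 8.7
X = 0.5977


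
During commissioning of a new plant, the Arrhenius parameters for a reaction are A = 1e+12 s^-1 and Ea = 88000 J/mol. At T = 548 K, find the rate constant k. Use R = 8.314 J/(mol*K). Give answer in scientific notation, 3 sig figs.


k = A * exp(-Ea/(R*T))
k = 1e+12 * exp(-88000 / (8.314 * 548))
k = 1e+12 * exp(-19.314884)
k = 4.09e+03


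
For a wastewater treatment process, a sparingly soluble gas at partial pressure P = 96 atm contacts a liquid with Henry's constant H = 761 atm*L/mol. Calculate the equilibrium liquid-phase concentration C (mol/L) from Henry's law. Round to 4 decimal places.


C = P / H
C = 96 / 761
C = 0.1261 mol/L


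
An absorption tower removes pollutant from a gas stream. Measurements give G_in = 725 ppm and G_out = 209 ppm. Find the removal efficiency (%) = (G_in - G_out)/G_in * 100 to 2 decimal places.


Efficiency = (G_in - G_out) / G_in * 100%
Efficiency = (725 - 209) / 725 * 100
Efficiency = 516 / 725 * 100
Efficiency = 71.17%


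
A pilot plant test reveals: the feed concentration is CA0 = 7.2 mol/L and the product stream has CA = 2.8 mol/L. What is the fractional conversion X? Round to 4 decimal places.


X = (CA0 - CA) / CA0
X = (7.2 - 2.8) / 7.2
X = 4.4 / 7.2
X = 0.6111


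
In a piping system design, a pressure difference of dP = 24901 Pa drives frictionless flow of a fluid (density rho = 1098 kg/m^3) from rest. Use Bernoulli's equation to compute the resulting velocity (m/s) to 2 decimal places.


v = sqrt(2*dP/rho)
v = sqrt(2*24901/1098)
v = sqrt(45.357013)
v = 6.73 m/s


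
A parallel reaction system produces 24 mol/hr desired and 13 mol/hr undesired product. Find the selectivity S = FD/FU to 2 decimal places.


S = desired product rate / undesired product rate
S = 24 / 13
S = 1.85


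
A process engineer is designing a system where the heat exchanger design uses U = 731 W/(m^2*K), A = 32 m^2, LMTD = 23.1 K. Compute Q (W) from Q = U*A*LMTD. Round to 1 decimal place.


Q = U * A * LMTD
Q = 731 * 32 * 23.1
Q = 540355.2 W


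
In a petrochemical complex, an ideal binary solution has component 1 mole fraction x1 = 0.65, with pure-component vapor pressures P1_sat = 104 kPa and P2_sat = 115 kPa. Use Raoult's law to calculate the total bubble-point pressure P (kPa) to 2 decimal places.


P = x1*P1_sat + x2*P2_sat
x2 = 1 - x1 = 1 - 0.65 = 0.35
P = 0.65*104 + 0.35*115
P = 67.6 + 40.25
P = 107.85 kPa


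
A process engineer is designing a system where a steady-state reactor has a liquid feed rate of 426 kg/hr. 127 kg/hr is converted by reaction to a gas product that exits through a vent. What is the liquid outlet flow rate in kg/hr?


Steady-state mass balance on the main outlet: F_out = F_in - F_removed
F_out = 426 - 127
F_out = 299 kg/hr


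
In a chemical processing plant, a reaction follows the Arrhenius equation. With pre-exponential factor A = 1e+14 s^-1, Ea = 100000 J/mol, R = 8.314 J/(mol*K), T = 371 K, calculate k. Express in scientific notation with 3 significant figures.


k = A * exp(-Ea/(R*T))
k = 1e+14 * exp(-100000 / (8.314 * 371))
k = 1e+14 * exp(-32.420228)
k = 8.32e-01


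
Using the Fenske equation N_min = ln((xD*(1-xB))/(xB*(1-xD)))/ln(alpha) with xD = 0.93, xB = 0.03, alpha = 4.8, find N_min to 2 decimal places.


N_min = ln((xD*(1-xB))/(xB*(1-xD))) / ln(alpha)
Numerator inside ln: 0.9021 / 0.0021 = 429.571429
ln(429.571429) = 6.062788
ln(alpha) = ln(4.8) = 1.568616
N_min = 6.062788 / 1.568616 = 3.87


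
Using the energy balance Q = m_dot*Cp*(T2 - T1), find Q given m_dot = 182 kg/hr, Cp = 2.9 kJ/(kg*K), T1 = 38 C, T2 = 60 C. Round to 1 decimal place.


Q = m_dot * Cp * (T2 - T1)
Q = 182 * 2.9 * (60 - 38)
Q = 182 * 2.9 * 22
Q = 11611.6 kJ/hr


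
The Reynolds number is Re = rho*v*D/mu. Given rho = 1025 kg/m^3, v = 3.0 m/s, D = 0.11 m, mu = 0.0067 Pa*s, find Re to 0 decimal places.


Re = rho * v * D / mu
Re = 1025 * 3.0 * 0.11 / 0.0067
Re = 338.25 / 0.0067
Re = 50485


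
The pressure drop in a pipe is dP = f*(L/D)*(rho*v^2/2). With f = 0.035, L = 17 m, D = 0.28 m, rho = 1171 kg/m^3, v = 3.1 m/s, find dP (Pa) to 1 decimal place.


dP = f * (L/D) * (rho*v^2/2)
dP = 0.035 * (17/0.28) * (1171*3.1^2/2)
L/D = 60.71428571
rho*v^2/2 = 1171*9.61/2 = 5626.655
dP = 0.035 * 60.71428571 * 5626.655
dP = 11956.6 Pa


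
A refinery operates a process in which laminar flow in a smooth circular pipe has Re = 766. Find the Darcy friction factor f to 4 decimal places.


f = 64 / Re
f = 64 / 766
f = 0.0836


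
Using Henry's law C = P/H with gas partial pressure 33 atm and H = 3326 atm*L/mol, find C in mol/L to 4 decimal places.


C = P / H
C = 33 / 3326
C = 0.0099 mol/L


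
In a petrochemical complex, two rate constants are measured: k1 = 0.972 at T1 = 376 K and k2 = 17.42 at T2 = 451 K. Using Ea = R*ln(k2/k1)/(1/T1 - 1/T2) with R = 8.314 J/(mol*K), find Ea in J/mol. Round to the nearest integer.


Ea = R * ln(k2/k1) / (1/T1 - 1/T2)
ln(k2/k1) = ln(17.42/0.972) = 2.8860184
1/T1 - 1/T2 = 1/376 - 1/451 = 0.000442279568
Ea = 8.314 * 2.8860184 / 0.000442279568
Ea = 54252 J/mol


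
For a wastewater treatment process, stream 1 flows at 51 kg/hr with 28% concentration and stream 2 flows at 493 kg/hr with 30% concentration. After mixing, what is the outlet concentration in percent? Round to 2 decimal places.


Mass balance on solute: F1*x1 + F2*x2 = F3*x3
F3 = F1 + F2 = 51 + 493 = 544 kg/hr
x3 = (F1*x1 + F2*x2)/F3
x3 = (51*0.28 + 493*0.3) / 544
x3 = 29.81%


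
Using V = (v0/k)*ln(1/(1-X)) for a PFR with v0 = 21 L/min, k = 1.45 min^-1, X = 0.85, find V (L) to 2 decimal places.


V = (v0/k) * ln(1/(1-X))
V = (21/1.45) * ln(1/(1-0.85))
V = 14.482759 * ln(6.666667)
V = 14.482759 * 1.89712
V = 27.48 L


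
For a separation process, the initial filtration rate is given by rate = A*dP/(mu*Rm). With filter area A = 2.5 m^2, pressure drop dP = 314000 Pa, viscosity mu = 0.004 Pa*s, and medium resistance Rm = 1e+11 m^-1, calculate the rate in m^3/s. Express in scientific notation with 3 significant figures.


rate = A * dP / (mu * Rm)
rate = 2.5 * 314000 / (0.004 * 1e+11)
rate = 785000.0 / 4.000e+08
rate = 1.96e-03 m^3/s


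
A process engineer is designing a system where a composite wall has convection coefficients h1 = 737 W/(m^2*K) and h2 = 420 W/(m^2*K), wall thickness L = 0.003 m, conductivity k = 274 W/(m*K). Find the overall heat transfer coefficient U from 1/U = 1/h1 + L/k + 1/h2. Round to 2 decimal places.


1/U = 1/h1 + L/k + 1/h2
1/U = 1/737 + 0.003/274 + 1/420
1/U = 0.0013568521 + 1.09489e-05 + 0.0023809524
1/U = 0.0037487534
U = 266.76 W/(m^2*K)


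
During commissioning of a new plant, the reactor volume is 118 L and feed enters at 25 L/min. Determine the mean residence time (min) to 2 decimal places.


tau = V / v0
tau = 118 / 25
tau = 4.72 min


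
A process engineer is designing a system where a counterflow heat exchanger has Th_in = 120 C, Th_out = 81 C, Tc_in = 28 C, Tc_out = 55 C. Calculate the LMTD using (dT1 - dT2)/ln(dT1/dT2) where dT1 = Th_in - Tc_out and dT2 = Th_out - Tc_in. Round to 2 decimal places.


dT1 = Th_in - Tc_out = 120 - 55 = 65
dT2 = Th_out - Tc_in = 81 - 28 = 53
LMTD = (dT1 - dT2) / ln(dT1/dT2)
LMTD = (65 - 53) / ln(65/53)
LMTD = 58.80 K


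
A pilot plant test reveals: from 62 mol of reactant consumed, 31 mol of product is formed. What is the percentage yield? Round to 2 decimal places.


Yield = (moles product / moles consumed) * 100%
Yield = (31 / 62) * 100
Yield = 0.5 * 100
Yield = 50.00%


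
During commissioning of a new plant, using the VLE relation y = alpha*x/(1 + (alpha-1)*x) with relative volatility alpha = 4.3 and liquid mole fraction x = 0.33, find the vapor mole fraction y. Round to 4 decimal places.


y = alpha*x / (1 + (alpha-1)*x)
y = 4.3*0.33 / (1 + (4.3-1)*0.33)
y = 1.419 / (1 + 1.089)
y = 1.419 / 2.089
y = 0.6793


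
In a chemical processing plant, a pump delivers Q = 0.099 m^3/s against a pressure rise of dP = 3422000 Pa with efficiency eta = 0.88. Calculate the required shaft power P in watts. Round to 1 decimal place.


P = Q * dP / eta
P = 0.099 * 3422000 / 0.88
P = 338778.0 / 0.88
P = 384975.0 W


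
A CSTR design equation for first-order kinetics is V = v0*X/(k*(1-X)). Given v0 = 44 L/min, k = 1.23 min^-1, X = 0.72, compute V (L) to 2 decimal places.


V = v0 * X / (k * (1 - X))
V = 44 * 0.72 / (1.23 * (1 - 0.72))
V = 31.68 / (1.23 * 0.28)
V = 31.68 / 0.3444
V = 91.99 L


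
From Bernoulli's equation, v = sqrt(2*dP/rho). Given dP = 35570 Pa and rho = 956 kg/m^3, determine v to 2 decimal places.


v = sqrt(2*dP/rho)
v = sqrt(2*35570/956)
v = sqrt(74.414226)
v = 8.63 m/s


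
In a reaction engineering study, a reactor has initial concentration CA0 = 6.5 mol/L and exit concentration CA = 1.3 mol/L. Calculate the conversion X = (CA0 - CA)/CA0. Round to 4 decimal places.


X = (CA0 - CA) / CA0
X = (6.5 - 1.3) / 6.5
X = 5.2 / 6.5
X = 0.8000


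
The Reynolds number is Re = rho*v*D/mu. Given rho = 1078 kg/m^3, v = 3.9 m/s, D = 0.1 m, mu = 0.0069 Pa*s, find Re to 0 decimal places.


Re = rho * v * D / mu
Re = 1078 * 3.9 * 0.1 / 0.0069
Re = 420.42 / 0.0069
Re = 60930


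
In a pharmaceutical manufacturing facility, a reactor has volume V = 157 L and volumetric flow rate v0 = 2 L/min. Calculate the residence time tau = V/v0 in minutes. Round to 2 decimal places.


tau = V / v0
tau = 157 / 2
tau = 78.50 min


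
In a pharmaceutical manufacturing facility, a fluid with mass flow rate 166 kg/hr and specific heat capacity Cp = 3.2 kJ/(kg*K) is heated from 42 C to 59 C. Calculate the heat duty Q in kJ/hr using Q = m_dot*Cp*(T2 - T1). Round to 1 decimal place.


Q = m_dot * Cp * (T2 - T1)
Q = 166 * 3.2 * (59 - 42)
Q = 166 * 3.2 * 17
Q = 9030.4 kJ/hr


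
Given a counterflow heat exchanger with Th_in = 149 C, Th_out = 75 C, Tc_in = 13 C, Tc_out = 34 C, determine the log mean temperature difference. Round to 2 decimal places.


dT1 = Th_in - Tc_out = 149 - 34 = 115
dT2 = Th_out - Tc_in = 75 - 13 = 62
LMTD = (dT1 - dT2) / ln(dT1/dT2)
LMTD = (115 - 62) / ln(115/62)
LMTD = 85.79 K


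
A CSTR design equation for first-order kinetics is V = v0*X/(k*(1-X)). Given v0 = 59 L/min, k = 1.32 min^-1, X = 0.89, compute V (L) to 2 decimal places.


V = v0 * X / (k * (1 - X))
V = 59 * 0.89 / (1.32 * (1 - 0.89))
V = 52.51 / (1.32 * 0.11)
V = 52.51 / 0.1452
V = 361.64 L


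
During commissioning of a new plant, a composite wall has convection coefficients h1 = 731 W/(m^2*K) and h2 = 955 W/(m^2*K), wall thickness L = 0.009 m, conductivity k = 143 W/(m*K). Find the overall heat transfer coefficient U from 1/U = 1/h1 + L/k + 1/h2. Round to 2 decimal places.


1/U = 1/h1 + L/k + 1/h2
1/U = 1/731 + 0.009/143 + 1/955
1/U = 0.0013679891 + 6.29371e-05 + 0.0010471204
1/U = 0.0024780466
U = 403.54 W/(m^2*K)


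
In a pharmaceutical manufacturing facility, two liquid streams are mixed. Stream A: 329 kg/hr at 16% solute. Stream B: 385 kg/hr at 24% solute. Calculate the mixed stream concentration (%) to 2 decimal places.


Mass balance on solute: F1*x1 + F2*x2 = F3*x3
F3 = F1 + F2 = 329 + 385 = 714 kg/hr
x3 = (F1*x1 + F2*x2)/F3
x3 = (329*0.16 + 385*0.24) / 714
x3 = 20.31%


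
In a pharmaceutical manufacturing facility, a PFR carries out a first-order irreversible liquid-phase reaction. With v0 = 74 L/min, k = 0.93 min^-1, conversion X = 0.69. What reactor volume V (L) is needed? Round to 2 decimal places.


V = (v0/k) * ln(1/(1-X))
V = (74/0.93) * ln(1/(1-0.69))
V = 79.569892 * ln(3.225806)
V = 79.569892 * 1.171183
V = 93.19 L


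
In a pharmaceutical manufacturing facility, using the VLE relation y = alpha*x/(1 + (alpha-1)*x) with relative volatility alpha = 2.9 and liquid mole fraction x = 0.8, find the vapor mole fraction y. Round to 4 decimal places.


y = alpha*x / (1 + (alpha-1)*x)
y = 2.9*0.8 / (1 + (2.9-1)*0.8)
y = 2.32 / (1 + 1.52)
y = 2.32 / 2.52
y = 0.9206


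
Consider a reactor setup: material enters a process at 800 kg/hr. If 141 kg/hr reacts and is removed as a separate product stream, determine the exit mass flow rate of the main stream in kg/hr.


Steady-state mass balance on the main outlet: F_out = F_in - F_removed
F_out = 800 - 141
F_out = 659 kg/hr


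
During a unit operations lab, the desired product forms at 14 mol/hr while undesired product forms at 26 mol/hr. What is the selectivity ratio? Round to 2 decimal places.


S = desired product rate / undesired product rate
S = 14 / 26
S = 0.54


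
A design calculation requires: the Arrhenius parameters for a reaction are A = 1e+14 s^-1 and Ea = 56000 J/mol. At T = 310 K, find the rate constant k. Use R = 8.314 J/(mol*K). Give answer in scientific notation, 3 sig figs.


k = A * exp(-Ea/(R*T))
k = 1e+14 * exp(-56000 / (8.314 * 310))
k = 1e+14 * exp(-21.727828)
k = 3.66e+04


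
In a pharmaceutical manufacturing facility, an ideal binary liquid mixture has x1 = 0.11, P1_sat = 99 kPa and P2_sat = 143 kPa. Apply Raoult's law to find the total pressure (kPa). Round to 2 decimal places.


P = x1*P1_sat + x2*P2_sat
x2 = 1 - x1 = 1 - 0.11 = 0.89
P = 0.11*99 + 0.89*143
P = 10.89 + 127.27
P = 138.16 kPa


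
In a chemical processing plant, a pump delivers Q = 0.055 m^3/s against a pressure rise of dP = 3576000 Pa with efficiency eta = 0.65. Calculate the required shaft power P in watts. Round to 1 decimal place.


P = Q * dP / eta
P = 0.055 * 3576000 / 0.65
P = 196680.0 / 0.65
P = 302584.6 W


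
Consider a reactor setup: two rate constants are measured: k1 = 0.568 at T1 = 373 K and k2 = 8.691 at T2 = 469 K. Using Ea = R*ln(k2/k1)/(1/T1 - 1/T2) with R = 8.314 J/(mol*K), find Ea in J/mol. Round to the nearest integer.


Ea = R * ln(k2/k1) / (1/T1 - 1/T2)
ln(k2/k1) = ln(8.691/0.568) = 2.7279219
1/T1 - 1/T2 = 1/373 - 1/469 = 0.000548768985
Ea = 8.314 * 2.7279219 / 0.000548768985
Ea = 41329 J/mol


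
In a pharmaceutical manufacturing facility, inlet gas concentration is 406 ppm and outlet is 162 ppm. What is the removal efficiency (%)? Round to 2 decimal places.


Efficiency = (G_in - G_out) / G_in * 100%
Efficiency = (406 - 162) / 406 * 100
Efficiency = 244 / 406 * 100
Efficiency = 60.10%


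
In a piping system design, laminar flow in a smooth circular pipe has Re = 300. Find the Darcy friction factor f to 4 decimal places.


f = 64 / Re
f = 64 / 300
f = 0.2133


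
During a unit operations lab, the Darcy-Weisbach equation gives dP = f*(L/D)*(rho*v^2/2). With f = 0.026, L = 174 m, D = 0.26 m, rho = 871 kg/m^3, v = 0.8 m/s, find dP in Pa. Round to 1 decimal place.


dP = f * (L/D) * (rho*v^2/2)
dP = 0.026 * (174/0.26) * (871*0.8^2/2)
L/D = 669.23076923
rho*v^2/2 = 871*0.64/2 = 278.72
dP = 0.026 * 669.23076923 * 278.72
dP = 4849.7 Pa


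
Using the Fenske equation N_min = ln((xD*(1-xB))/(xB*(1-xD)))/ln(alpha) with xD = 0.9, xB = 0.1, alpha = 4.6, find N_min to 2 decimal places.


N_min = ln((xD*(1-xB))/(xB*(1-xD))) / ln(alpha)
Numerator inside ln: 0.81 / 0.01 = 81.0
ln(81.0) = 4.394449
ln(alpha) = ln(4.6) = 1.526056
N_min = 4.394449 / 1.526056 = 2.88


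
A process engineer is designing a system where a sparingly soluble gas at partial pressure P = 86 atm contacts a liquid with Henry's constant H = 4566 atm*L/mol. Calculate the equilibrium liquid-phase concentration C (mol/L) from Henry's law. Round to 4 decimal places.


C = P / H
C = 86 / 4566
C = 0.0188 mol/L


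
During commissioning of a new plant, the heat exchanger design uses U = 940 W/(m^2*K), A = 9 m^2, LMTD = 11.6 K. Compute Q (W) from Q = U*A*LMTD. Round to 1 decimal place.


Q = U * A * LMTD
Q = 940 * 9 * 11.6
Q = 98136.0 W


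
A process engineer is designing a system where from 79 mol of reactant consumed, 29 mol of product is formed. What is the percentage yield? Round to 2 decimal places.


Yield = (moles product / moles consumed) * 100%
Yield = (29 / 79) * 100
Yield = 0.3671 * 100
Yield = 36.71%


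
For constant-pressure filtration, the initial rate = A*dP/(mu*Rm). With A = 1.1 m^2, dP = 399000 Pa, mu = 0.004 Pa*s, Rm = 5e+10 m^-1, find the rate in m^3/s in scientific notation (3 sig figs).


rate = A * dP / (mu * Rm)
rate = 1.1 * 399000 / (0.004 * 5e+10)
rate = 438900.0 / 2.000e+08
rate = 2.19e-03 m^3/s


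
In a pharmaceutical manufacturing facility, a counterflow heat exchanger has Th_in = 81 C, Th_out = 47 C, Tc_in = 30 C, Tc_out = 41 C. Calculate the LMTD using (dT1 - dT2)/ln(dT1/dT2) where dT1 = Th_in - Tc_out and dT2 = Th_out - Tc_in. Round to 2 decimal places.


dT1 = Th_in - Tc_out = 81 - 41 = 40
dT2 = Th_out - Tc_in = 47 - 30 = 17
LMTD = (dT1 - dT2) / ln(dT1/dT2)
LMTD = (40 - 17) / ln(40/17)
LMTD = 26.88 K


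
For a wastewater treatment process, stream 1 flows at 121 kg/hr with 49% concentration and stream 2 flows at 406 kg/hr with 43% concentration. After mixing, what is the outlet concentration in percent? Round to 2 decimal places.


Mass balance on solute: F1*x1 + F2*x2 = F3*x3
F3 = F1 + F2 = 121 + 406 = 527 kg/hr
x3 = (F1*x1 + F2*x2)/F3
x3 = (121*0.49 + 406*0.43) / 527
x3 = 44.38%


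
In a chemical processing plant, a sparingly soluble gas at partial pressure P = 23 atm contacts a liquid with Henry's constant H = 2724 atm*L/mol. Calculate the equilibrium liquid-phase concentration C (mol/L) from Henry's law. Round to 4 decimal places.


C = P / H
C = 23 / 2724
C = 0.0084 mol/L


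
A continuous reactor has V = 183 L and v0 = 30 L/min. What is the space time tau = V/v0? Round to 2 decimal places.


tau = V / v0
tau = 183 / 30
tau = 6.10 min


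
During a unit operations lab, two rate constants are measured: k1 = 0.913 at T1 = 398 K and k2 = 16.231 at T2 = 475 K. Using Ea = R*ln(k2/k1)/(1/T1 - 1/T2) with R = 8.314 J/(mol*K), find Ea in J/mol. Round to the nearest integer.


Ea = R * ln(k2/k1) / (1/T1 - 1/T2)
ln(k2/k1) = ln(16.231/0.913) = 2.8779424
1/T1 - 1/T2 = 1/398 - 1/475 = 0.000407299656
Ea = 8.314 * 2.8779424 / 0.000407299656
Ea = 58746 J/mol


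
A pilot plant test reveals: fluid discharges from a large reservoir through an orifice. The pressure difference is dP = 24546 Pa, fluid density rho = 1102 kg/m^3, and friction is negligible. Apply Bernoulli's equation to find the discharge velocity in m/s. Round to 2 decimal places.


v = sqrt(2*dP/rho)
v = sqrt(2*24546/1102)
v = sqrt(44.548094)
v = 6.67 m/s


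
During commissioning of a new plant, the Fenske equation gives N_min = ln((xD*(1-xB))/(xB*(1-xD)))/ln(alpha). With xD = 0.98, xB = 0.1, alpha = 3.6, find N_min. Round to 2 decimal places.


N_min = ln((xD*(1-xB))/(xB*(1-xD))) / ln(alpha)
Numerator inside ln: 0.882 / 0.002 = 441.0
ln(441.0) = 6.089045
ln(alpha) = ln(3.6) = 1.280934
N_min = 6.089045 / 1.280934 = 4.75


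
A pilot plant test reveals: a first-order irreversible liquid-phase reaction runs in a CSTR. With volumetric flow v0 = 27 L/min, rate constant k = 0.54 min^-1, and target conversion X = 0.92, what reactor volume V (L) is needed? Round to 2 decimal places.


V = v0 * X / (k * (1 - X))
V = 27 * 0.92 / (0.54 * (1 - 0.92))
V = 24.84 / (0.54 * 0.08)
V = 24.84 / 0.0432
V = 575.00 L


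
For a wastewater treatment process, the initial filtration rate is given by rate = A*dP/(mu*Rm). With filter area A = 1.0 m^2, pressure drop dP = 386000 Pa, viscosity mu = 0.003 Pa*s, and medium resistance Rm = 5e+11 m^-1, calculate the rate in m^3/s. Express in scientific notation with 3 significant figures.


rate = A * dP / (mu * Rm)
rate = 1.0 * 386000 / (0.003 * 5e+11)
rate = 386000.0 / 1.500e+09
rate = 2.57e-04 m^3/s


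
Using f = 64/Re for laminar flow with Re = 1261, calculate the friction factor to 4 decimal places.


f = 64 / Re
f = 64 / 1261
f = 0.0508


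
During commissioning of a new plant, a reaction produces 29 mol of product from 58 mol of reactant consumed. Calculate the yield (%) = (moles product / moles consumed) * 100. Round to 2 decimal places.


Yield = (moles product / moles consumed) * 100%
Yield = (29 / 58) * 100
Yield = 0.5 * 100
Yield = 50.00%


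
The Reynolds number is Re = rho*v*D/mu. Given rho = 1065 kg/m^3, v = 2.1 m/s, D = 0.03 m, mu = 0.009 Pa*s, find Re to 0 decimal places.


Re = rho * v * D / mu
Re = 1065 * 2.1 * 0.03 / 0.009
Re = 67.095 / 0.009
Re = 7455


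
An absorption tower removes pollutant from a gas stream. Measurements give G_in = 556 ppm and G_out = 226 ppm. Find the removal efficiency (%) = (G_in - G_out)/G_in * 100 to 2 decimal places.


Efficiency = (G_in - G_out) / G_in * 100%
Efficiency = (556 - 226) / 556 * 100
Efficiency = 330 / 556 * 100
Efficiency = 59.35%


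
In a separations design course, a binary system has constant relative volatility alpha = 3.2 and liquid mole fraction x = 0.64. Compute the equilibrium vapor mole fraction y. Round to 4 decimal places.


y = alpha*x / (1 + (alpha-1)*x)
y = 3.2*0.64 / (1 + (3.2-1)*0.64)
y = 2.048 / (1 + 1.408)
y = 2.048 / 2.408
y = 0.8505


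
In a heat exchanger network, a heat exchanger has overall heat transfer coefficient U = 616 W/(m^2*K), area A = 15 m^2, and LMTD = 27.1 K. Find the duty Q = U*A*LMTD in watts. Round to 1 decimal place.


Q = U * A * LMTD
Q = 616 * 15 * 27.1
Q = 250404.0 W


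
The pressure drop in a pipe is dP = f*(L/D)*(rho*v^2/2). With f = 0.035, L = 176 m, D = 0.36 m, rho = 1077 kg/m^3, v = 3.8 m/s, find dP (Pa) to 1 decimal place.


dP = f * (L/D) * (rho*v^2/2)
dP = 0.035 * (176/0.36) * (1077*3.8^2/2)
L/D = 488.88888889
rho*v^2/2 = 1077*14.44/2 = 7775.94
dP = 0.035 * 488.88888889 * 7775.94
dP = 133055.0 Pa


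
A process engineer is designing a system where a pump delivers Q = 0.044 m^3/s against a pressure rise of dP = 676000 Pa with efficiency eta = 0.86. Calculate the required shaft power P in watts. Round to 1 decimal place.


P = Q * dP / eta
P = 0.044 * 676000 / 0.86
P = 29744.0 / 0.86
P = 34586.0 W


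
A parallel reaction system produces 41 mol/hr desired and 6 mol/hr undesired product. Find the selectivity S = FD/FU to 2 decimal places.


S = desired product rate / undesired product rate
S = 41 / 6
S = 6.83


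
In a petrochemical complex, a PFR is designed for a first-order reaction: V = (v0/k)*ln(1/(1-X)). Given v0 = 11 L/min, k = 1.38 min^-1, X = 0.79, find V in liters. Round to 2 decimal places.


V = (v0/k) * ln(1/(1-X))
V = (11/1.38) * ln(1/(1-0.79))
V = 7.971014 * ln(4.761905)
V = 7.971014 * 1.560648
V = 12.44 L


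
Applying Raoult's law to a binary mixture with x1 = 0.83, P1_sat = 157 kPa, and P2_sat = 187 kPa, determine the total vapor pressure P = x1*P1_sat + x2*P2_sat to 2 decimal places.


P = x1*P1_sat + x2*P2_sat
x2 = 1 - x1 = 1 - 0.83 = 0.17
P = 0.83*157 + 0.17*187
P = 130.31 + 31.79
P = 162.10 kPa


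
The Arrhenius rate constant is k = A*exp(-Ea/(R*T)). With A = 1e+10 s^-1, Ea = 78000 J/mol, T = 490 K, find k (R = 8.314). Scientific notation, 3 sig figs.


k = A * exp(-Ea/(R*T))
k = 1e+10 * exp(-78000 / (8.314 * 490))
k = 1e+10 * exp(-19.146461)
k = 4.84e+01


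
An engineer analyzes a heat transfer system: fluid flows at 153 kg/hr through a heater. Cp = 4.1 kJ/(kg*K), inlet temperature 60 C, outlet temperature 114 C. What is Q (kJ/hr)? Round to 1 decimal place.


Q = m_dot * Cp * (T2 - T1)
Q = 153 * 4.1 * (114 - 60)
Q = 153 * 4.1 * 54
Q = 33874.2 kJ/hr


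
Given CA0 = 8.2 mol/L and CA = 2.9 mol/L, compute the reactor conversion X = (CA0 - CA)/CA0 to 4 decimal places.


X = (CA0 - CA) / CA0
X = (8.2 - 2.9) / 8.2
X = 5.3 / 8.2
X = 0.6463


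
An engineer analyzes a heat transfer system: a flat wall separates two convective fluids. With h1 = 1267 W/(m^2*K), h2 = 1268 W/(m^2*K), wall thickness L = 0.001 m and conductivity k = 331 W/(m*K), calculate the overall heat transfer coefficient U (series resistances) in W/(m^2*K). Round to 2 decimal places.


1/U = 1/h1 + L/k + 1/h2
1/U = 1/1267 + 0.001/331 + 1/1268
1/U = 0.000789266 + 3.0211e-06 + 0.0007886435
1/U = 0.0015809306
U = 632.54 W/(m^2*K)


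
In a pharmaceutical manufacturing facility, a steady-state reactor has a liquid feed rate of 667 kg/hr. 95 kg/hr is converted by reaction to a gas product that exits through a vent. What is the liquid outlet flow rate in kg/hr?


Steady-state mass balance on the main outlet: F_out = F_in - F_removed
F_out = 667 - 95
F_out = 572 kg/hr


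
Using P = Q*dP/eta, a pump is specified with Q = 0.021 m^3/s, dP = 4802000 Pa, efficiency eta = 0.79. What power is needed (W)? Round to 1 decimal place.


P = Q * dP / eta
P = 0.021 * 4802000 / 0.79
P = 100842.0 / 0.79
P = 127648.1 W


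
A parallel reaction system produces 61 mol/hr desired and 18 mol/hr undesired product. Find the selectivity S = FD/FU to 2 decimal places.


S = desired product rate / undesired product rate
S = 61 / 18
S = 3.39


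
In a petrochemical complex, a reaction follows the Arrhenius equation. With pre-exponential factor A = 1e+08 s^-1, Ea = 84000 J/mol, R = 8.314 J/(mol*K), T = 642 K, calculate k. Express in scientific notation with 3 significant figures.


k = A * exp(-Ea/(R*T))
k = 1e+08 * exp(-84000 / (8.314 * 642))
k = 1e+08 * exp(-15.737445)
k = 1.46e+01


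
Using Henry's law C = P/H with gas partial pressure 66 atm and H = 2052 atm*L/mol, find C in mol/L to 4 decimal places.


C = P / H
C = 66 / 2052
C = 0.0322 mol/L


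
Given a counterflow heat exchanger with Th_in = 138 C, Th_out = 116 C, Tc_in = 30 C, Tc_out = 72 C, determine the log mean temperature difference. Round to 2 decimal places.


dT1 = Th_in - Tc_out = 138 - 72 = 66
dT2 = Th_out - Tc_in = 116 - 30 = 86
LMTD = (dT1 - dT2) / ln(dT1/dT2)
LMTD = (66 - 86) / ln(66/86)
LMTD = 75.56 K


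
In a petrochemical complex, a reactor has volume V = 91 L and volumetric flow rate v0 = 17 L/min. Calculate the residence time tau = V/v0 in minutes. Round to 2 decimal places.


tau = V / v0
tau = 91 / 17
tau = 5.35 min


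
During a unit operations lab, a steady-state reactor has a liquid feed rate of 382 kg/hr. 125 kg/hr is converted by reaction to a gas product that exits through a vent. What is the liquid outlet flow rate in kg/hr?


Steady-state mass balance on the main outlet: F_out = F_in - F_removed
F_out = 382 - 125
F_out = 257 kg/hr


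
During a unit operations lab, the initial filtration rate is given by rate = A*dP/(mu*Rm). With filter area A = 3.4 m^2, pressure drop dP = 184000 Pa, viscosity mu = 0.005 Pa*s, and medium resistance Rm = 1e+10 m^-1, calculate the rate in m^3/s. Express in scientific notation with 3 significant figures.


rate = A * dP / (mu * Rm)
rate = 3.4 * 184000 / (0.005 * 1e+10)
rate = 625600.0 / 5.000e+07
rate = 1.25e-02 m^3/s


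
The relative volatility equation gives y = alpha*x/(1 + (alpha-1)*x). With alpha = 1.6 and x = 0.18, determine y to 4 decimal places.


y = alpha*x / (1 + (alpha-1)*x)
y = 1.6*0.18 / (1 + (1.6-1)*0.18)
y = 0.288 / (1 + 0.108)
y = 0.288 / 1.108
y = 0.2599


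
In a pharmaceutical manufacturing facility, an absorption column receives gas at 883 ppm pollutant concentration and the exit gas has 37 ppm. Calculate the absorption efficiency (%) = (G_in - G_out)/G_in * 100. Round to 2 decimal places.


Efficiency = (G_in - G_out) / G_in * 100%
Efficiency = (883 - 37) / 883 * 100
Efficiency = 846 / 883 * 100
Efficiency = 95.81%


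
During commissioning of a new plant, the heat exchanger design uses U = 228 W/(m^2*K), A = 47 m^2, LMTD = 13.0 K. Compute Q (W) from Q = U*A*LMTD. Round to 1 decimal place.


Q = U * A * LMTD
Q = 228 * 47 * 13.0
Q = 139308.0 W


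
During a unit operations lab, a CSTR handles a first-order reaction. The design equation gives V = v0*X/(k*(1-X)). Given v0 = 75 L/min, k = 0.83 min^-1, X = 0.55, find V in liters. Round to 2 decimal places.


V = v0 * X / (k * (1 - X))
V = 75 * 0.55 / (0.83 * (1 - 0.55))
V = 41.25 / (0.83 * 0.45)
V = 41.25 / 0.3735
V = 110.44 L


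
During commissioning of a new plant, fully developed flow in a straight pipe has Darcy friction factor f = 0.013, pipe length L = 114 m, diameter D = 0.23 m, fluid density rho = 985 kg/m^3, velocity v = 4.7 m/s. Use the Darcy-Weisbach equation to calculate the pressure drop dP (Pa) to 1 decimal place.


dP = f * (L/D) * (rho*v^2/2)
dP = 0.013 * (114/0.23) * (985*4.7^2/2)
L/D = 495.65217391
rho*v^2/2 = 985*22.09/2 = 10879.325
dP = 0.013 * 495.65217391 * 10879.325
dP = 70100.7 Pa


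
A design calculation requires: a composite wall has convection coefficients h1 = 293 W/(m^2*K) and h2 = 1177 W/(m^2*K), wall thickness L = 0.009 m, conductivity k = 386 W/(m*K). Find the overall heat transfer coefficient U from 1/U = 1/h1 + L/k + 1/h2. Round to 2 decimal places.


1/U = 1/h1 + L/k + 1/h2
1/U = 1/293 + 0.009/386 + 1/1177
1/U = 0.0034129693 + 2.33161e-05 + 0.0008496177
1/U = 0.0042859031
U = 233.32 W/(m^2*K)


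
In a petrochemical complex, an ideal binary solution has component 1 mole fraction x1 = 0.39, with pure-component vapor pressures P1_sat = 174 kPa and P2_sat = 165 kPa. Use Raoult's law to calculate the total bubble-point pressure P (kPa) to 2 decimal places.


P = x1*P1_sat + x2*P2_sat
x2 = 1 - x1 = 1 - 0.39 = 0.61
P = 0.39*174 + 0.61*165
P = 67.86 + 100.65
P = 168.51 kPa


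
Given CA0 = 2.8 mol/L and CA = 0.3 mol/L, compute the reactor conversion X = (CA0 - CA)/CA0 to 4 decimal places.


X = (CA0 - CA) / CA0
X = (2.8 - 0.3) / 2.8
X = 2.5 / 2.8
X = 0.8929


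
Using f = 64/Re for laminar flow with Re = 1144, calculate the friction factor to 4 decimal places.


f = 64 / Re
f = 64 / 1144
f = 0.0559


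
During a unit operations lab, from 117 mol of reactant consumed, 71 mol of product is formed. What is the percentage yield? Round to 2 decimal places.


Yield = (moles product / moles consumed) * 100%
Yield = (71 / 117) * 100
Yield = 0.6068 * 100
Yield = 60.68%


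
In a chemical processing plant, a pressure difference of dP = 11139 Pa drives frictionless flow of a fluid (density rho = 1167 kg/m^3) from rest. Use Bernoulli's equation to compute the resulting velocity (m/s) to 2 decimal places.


v = sqrt(2*dP/rho)
v = sqrt(2*11139/1167)
v = sqrt(19.089974)
v = 4.37 m/s


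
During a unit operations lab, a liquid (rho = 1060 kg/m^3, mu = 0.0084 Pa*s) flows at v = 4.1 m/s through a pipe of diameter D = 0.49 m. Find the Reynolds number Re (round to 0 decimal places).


Re = rho * v * D / mu
Re = 1060 * 4.1 * 0.49 / 0.0084
Re = 2129.54 / 0.0084
Re = 253517


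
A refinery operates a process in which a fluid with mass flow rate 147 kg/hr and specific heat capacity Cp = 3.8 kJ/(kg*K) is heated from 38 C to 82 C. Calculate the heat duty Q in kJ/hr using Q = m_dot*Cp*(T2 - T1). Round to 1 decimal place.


Q = m_dot * Cp * (T2 - T1)
Q = 147 * 3.8 * (82 - 38)
Q = 147 * 3.8 * 44
Q = 24578.4 kJ/hr
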